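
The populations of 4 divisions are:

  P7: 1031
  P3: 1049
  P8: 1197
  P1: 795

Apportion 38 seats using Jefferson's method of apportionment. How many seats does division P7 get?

Standard divisor 4072/38 ≈ 107.158; standard quotas: P7 9.621, P3 9.789, P8 11.170, P1 7.419.
Rounding down gives 9, 9, 11, 7 = 36 seats, so the divisor must be adjusted.
With modified divisor 100: modified quotas P7 10.310, P3 10.490, P8 11.970, P1 7.950.
Rounding down: P7 10, P3 10, P8 11, P1 7 (total 38).
P7 receives 10.

10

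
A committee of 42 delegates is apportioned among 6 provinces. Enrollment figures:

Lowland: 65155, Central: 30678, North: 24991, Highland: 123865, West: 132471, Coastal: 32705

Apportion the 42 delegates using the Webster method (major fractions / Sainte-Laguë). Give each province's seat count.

Standard divisor 409865/42 ≈ 9758.69; standard quotas: Lowland 6.677, Central 3.144, North 2.561, Highland 12.693, West 13.575, Coastal 3.351.
Rounding to the nearest integer gives 7, 3, 3, 13, 14, 3 = 43 seats, so the divisor must be adjusted.
With modified divisor 9860: modified quotas Lowland 6.608, Central 3.111, North 2.535, Highland 12.562, West 13.435, Coastal 3.317.
Rounding to the nearest integer: Lowland 7, Central 3, North 3, Highland 13, West 13, Coastal 3 (total 42).

Lowland 7, Central 3, North 3, Highland 13, West 13, Coastal 3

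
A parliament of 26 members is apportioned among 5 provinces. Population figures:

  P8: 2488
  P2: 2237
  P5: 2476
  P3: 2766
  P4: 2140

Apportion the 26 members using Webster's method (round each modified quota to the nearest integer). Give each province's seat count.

P8 5, P2 5, P5 5, P3 6, P4 5

Standard divisor 12107/26 ≈ 465.654; standard quotas: P8 5.343, P2 4.804, P5 5.317, P3 5.940, P4 4.596.
Rounding to the nearest integer gives P8 5, P2 5, P5 5, P3 6, P4 5 — total 26, matching the house size, so no adjustment is needed.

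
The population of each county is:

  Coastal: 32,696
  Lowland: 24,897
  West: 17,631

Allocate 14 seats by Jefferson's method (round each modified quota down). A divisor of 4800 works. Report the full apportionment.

With modified divisor 4800: modified quotas Coastal 6.812, Lowland 5.187, West 3.673.
Rounding down: Coastal 6, Lowland 5, West 3 (total 14).

Coastal 6; Lowland 5; West 3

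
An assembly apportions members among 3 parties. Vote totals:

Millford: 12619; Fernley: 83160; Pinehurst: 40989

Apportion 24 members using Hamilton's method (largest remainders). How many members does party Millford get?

Standard divisor: 136768 ÷ 24 ≈ 5698.667.
Standard quotas: Millford 2.2144, Fernley 14.5929, Pinehurst 7.1927.
Lower quotas: Millford 2, Fernley 14, Pinehurst 7 (sum 23, leaving 1 seat).
Remainders in descending order: Fernley 0.5929, Millford 0.2144, Pinehurst 0.1927.
The surplus seat goes to Fernley.
Millford receives 2.

2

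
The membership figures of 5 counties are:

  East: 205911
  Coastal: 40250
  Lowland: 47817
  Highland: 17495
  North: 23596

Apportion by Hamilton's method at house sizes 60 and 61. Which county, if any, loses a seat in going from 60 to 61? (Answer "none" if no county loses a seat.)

none

At 60 seats: East 37, Coastal 7, Lowland 9, Highland 3, North 4.
At 61 seats: East 38, Coastal 7, Lowland 9, Highland 3, North 4.
No county's allocation decreased.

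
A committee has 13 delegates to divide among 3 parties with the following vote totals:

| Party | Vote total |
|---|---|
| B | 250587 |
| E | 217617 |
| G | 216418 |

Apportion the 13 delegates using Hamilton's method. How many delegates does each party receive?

Standard divisor: 684622 ÷ 13 ≈ 52663.231.
Standard quotas: B 4.7583, E 4.1322, G 4.1095.
Lower quotas: B 4, E 4, G 4 (sum 12, leaving 1 seat).
Remainders in descending order: B 0.7583, E 0.1322, G 0.1095.
Largest remainder: B receives the extra seat.

B 5; E 4; G 4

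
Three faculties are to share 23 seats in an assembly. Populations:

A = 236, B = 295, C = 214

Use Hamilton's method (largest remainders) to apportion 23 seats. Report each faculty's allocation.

A 7; B 9; C 7

The standard divisor is 745/23 ≈ 32.391.
Standard quotas: A 7.286, B 9.107, C 6.607.
Lower quotas: A 7, B 9, C 6 (sum 22, leaving 1 seat).
Remainders in descending order: C 0.607, A 0.286, B 0.107.
Largest remainder: C receives the extra seat.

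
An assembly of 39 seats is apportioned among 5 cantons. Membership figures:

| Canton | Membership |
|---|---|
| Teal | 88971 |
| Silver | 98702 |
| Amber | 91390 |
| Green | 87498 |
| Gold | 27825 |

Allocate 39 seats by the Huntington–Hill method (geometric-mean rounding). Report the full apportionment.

With divisor 10358: modified quotas Teal 8.590, Silver 9.529, Amber 8.823, Green 8.447, Gold 2.686.
Geometric-mean thresholds: Teal √(8·9)=8.485, Silver √(9·10)=9.487, Amber √(8·9)=8.485, Green √(8·9)=8.485, Gold √(2·3)=2.449.
Each quota rounded against its threshold gives Teal 9, Silver 10, Amber 9, Green 8, Gold 3 (total 39).

Teal 9, Silver 10, Amber 9, Green 8, Gold 3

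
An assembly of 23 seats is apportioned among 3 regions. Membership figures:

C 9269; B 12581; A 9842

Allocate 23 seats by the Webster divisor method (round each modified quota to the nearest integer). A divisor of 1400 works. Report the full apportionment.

C=7, B=9, A=7

With modified divisor 1400: modified quotas C 6.621, B 8.986, A 7.030.
Rounding to the nearest integer: C 7, B 9, A 7 (total 23).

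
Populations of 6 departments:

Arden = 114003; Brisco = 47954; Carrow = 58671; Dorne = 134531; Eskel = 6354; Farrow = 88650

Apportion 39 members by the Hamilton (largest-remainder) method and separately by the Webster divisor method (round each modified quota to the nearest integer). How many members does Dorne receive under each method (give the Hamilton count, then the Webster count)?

Hamilton: Arden 10, Brisco 4, Carrow 5, Dorne 12, Eskel 0, Farrow 8.
Webster: Arden 10, Brisco 4, Carrow 5, Dorne 11, Eskel 1, Farrow 8.
Dorne gets 12 under Hamilton and 11 under Webster.

12 and 11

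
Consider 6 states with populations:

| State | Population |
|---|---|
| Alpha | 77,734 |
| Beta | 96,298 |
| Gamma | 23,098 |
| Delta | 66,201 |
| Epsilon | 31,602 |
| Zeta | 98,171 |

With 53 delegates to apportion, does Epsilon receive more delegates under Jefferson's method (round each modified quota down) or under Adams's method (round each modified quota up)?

Jefferson: Alpha 11, Beta 13, Gamma 3, Delta 9, Epsilon 4, Zeta 13.
Adams: Alpha 10, Beta 13, Gamma 3, Delta 9, Epsilon 5, Zeta 13.
Epsilon gets 4 under Jefferson and 5 under Adams.

Adams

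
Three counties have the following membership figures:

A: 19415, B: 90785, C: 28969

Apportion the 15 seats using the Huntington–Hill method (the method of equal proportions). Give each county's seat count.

A 2, B 10, C 3

With divisor 9113: modified quotas A 2.130, B 9.962, C 3.179.
Geometric-mean thresholds: A √(2·3)=2.449, B √(9·10)=9.487, C √(3·4)=3.464.
Each quota rounded against its threshold gives A 2, B 10, C 3 (total 15).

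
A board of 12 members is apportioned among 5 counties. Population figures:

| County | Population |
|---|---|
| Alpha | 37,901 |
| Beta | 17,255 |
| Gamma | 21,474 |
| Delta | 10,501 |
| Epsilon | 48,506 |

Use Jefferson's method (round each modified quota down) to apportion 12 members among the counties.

Standard divisor 135637/12 ≈ 11303.083; standard quotas: Alpha 3.353, Beta 1.527, Gamma 1.900, Delta 0.929, Epsilon 4.291.
Rounding down gives 3, 1, 1, 0, 4 = 9 seats, so the divisor must be adjusted.
With modified divisor 9600: modified quotas Alpha 3.948, Beta 1.797, Gamma 2.237, Delta 1.094, Epsilon 5.053.
Rounding down: Alpha 3, Beta 1, Gamma 2, Delta 1, Epsilon 5 (total 12).

Alpha: 3, Beta: 1, Gamma: 2, Delta: 1, Epsilon: 5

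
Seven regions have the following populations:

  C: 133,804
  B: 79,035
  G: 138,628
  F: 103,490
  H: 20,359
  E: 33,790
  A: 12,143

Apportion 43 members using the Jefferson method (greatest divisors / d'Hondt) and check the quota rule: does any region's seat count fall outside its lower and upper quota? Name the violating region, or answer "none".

none

Standard quotas: C 11.038, B 6.520, G 11.436, F 8.537, H 1.679, E 2.787, A 1.002.
Jefferson allocation: C 11, B 7, G 12, F 9, H 1, E 2, A 1.
Every allocation lies between the lower and upper quota.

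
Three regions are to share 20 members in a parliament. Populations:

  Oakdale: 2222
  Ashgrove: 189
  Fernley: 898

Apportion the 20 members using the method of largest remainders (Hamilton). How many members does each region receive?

The standard divisor is 3309/20 ≈ 165.45.
Standard quotas: Oakdale 13.430, Ashgrove 1.142, Fernley 5.428.
Lower quotas: Oakdale 13, Ashgrove 1, Fernley 5 (sum 19, leaving 1 seat).
Remainders in descending order: Oakdale 0.430, Fernley 0.428, Ashgrove 0.142.
The surplus seat goes to Oakdale.

Oakdale=14, Ashgrove=1, Fernley=5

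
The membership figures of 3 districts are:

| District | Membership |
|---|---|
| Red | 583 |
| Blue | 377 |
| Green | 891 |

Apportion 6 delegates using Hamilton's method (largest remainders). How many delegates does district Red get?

Standard divisor: 1851 ÷ 6 ≈ 308.5.
Standard quotas: Red 1.890, Blue 1.222, Green 2.888.
Lower quotas: Red 1, Blue 1, Green 2 (sum 4, leaving 2 seats).
Remainders in descending order: Red 0.890, Green 0.888, Blue 0.222.
Largest remainders: Red, Green receive the extra seats.
Red receives 2.

2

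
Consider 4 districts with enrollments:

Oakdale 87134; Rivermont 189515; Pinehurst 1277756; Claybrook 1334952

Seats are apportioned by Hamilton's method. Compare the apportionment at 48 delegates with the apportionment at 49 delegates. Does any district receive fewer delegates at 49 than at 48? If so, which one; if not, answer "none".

At 48 seats: Oakdale 2, Rivermont 3, Pinehurst 21, Claybrook 22.
At 49 seats: Oakdale 1, Rivermont 3, Pinehurst 22, Claybrook 23.
Oakdale drops from 2 to 1.

Oakdale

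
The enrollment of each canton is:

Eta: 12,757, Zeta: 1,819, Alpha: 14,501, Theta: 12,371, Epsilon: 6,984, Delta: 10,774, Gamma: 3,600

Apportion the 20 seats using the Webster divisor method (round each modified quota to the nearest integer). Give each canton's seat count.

Eta: 4, Zeta: 1, Alpha: 5, Theta: 4, Epsilon: 2, Delta: 3, Gamma: 1

Standard divisor 62806/20 ≈ 3140.3; standard quotas: Eta 4.062, Zeta 0.579, Alpha 4.618, Theta 3.939, Epsilon 2.224, Delta 3.431, Gamma 1.146.
Rounding to the nearest integer gives Eta 4, Zeta 1, Alpha 5, Theta 4, Epsilon 2, Delta 3, Gamma 1 — total 20, matching the house size, so no adjustment is needed.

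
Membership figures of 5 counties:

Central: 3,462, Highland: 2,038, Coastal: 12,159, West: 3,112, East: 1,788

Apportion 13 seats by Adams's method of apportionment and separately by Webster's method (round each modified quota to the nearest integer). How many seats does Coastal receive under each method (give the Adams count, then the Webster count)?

6 and 7

Adams: Central 2, Highland 2, Coastal 6, West 2, East 1.
Webster: Central 2, Highland 1, Coastal 7, West 2, East 1.
Coastal gets 6 under Adams and 7 under Webster.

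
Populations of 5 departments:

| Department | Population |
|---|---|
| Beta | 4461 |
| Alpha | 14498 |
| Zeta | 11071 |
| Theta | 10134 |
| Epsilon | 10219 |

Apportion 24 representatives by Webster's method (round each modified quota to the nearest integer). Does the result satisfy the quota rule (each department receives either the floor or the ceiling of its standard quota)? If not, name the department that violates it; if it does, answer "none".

Standard quotas: Beta 2.125, Alpha 6.906, Zeta 5.274, Theta 4.827, Epsilon 4.868.
Webster allocation: Beta 2, Alpha 7, Zeta 5, Theta 5, Epsilon 5.
Every allocation lies between the lower and upper quota.

none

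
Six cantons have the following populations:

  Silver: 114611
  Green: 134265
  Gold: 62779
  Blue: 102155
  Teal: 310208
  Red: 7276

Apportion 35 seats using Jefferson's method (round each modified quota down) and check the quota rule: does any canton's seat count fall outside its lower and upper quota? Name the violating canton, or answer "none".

Standard quotas: Silver 5.485, Green 6.426, Gold 3.005, Blue 4.889, Teal 14.847, Red 0.348.
Jefferson allocation: Silver 5, Green 6, Gold 3, Blue 5, Teal 16, Red 0.
Teal has quota 14.847 (lower 14, upper 15) but receives 16 — outside the quota interval.

Teal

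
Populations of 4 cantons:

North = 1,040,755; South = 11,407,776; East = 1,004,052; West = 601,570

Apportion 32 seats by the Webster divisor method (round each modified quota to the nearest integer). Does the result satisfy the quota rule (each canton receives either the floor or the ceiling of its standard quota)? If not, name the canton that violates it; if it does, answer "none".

Standard quotas: North 2.370, South 25.974, East 2.286, West 1.370.
Webster allocation: North 2, South 27, East 2, West 1.
South has quota 25.974 (lower 25, upper 26) but receives 27 — outside the quota interval.

South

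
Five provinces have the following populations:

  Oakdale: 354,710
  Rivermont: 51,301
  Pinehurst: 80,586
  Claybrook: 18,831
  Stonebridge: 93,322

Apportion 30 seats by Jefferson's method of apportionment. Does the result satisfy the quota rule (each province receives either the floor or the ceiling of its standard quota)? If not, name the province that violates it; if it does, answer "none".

Standard quotas: Oakdale 17.773, Rivermont 2.570, Pinehurst 4.038, Claybrook 0.944, Stonebridge 4.676.
Jefferson allocation: Oakdale 19, Rivermont 2, Pinehurst 4, Claybrook 1, Stonebridge 4.
Oakdale has quota 17.773 (lower 17, upper 18) but receives 19 — outside the quota interval.

Oakdale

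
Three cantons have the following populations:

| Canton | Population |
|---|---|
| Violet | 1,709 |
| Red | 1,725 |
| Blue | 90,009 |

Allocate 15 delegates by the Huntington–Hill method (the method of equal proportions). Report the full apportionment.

With divisor 6939: modified quotas Violet 0.246, Red 0.249, Blue 12.971.
Geometric-mean thresholds: Violet (min 1), Red (min 1), Blue √(12·13)=12.490.
Each quota rounded against its threshold gives Violet 1, Red 1, Blue 13 (total 15).

Violet=1, Red=1, Blue=13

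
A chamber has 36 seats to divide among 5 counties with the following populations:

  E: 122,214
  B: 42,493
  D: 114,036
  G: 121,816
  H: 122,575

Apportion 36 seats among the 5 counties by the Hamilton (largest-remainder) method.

E: 8, B: 3, D: 8, G: 8, H: 9

Standard divisor: 523134 ÷ 36 ≈ 14531.5.
Standard quotas: E 8.4103, B 2.9242, D 7.8475, G 8.3829, H 8.4351.
Lower quotas: E 8, B 2, D 7, G 8, H 8 (sum 33, leaving 3 seats).
Remainders in descending order: B 0.9242, D 0.8475, H 0.4351, E 0.4103, G 0.3829.
The surplus seats go to B, D, H.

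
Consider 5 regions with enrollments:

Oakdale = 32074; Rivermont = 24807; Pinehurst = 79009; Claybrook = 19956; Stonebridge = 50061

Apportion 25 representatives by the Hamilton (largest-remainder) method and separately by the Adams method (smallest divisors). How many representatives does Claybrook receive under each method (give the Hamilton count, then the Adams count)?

Hamilton: Oakdale 4, Rivermont 3, Pinehurst 10, Claybrook 2, Stonebridge 6.
Adams: Oakdale 4, Rivermont 3, Pinehurst 9, Claybrook 3, Stonebridge 6.
Claybrook gets 2 under Hamilton and 3 under Adams.

2 and 3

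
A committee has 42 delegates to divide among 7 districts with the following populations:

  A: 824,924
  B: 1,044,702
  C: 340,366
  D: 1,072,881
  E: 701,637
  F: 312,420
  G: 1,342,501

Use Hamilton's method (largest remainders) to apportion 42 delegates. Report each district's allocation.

A: 6, B: 8, C: 3, D: 8, E: 5, F: 2, G: 10

The standard divisor is 5639431/42 ≈ 134272.167.
Standard quotas: A 6.1437, B 7.7805, C 2.5349, D 7.9903, E 5.2255, F 2.3268, G 9.9984.
Lower quotas: A 6, B 7, C 2, D 7, E 5, F 2, G 9 (sum 38, leaving 4 seats).
Remainders in descending order: G 0.9984, D 0.9903, B 0.7805, C 0.5349, F 0.3268, E 0.2255, A 0.1437.
The surplus seats go to G, D, B, C.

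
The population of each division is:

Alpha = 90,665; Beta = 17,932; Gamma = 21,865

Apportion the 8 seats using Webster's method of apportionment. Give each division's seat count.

Standard divisor 130462/8 ≈ 16307.75; standard quotas: Alpha 5.560, Beta 1.100, Gamma 1.341.
Rounding to the nearest integer gives Alpha 6, Beta 1, Gamma 1 — total 8, matching the house size, so no adjustment is needed.

Alpha=6, Beta=1, Gamma=1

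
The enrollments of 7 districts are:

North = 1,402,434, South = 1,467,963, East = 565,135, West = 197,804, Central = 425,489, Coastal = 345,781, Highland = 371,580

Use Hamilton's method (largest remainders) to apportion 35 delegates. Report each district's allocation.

North: 10; South: 11; East: 4; West: 1; Central: 3; Coastal: 3; Highland: 3

Standard divisor: 4776186 ÷ 35 ≈ 136462.457.
Standard quotas: North 10.2771, South 10.7573, East 4.1413, West 1.4495, Central 3.1180, Coastal 2.5339, Highland 2.7229.
Lower quotas: North 10, South 10, East 4, West 1, Central 3, Coastal 2, Highland 2 (sum 32, leaving 3 seats).
Remainders in descending order: South 0.7573, Highland 0.7229, Coastal 0.5339, West 0.4495, North 0.2771, East 0.1413, Central 0.1180.
Largest remainders: South, Highland, Coastal receive the extra seats.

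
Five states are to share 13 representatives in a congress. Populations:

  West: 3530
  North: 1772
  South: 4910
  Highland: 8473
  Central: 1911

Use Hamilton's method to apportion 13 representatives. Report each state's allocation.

Standard divisor: 20596 ÷ 13 ≈ 1584.308.
Standard quotas: West 2.2281, North 1.1185, South 3.0991, Highland 5.3481, Central 1.2062.
Lower quotas: West 2, North 1, South 3, Highland 5, Central 1 (sum 12, leaving 1 seat).
Remainders in descending order: Highland 0.3481, West 0.2281, Central 0.2062, North 0.1185, South 0.0991.
The surplus seat goes to Highland.

West: 2, North: 1, South: 3, Highland: 6, Central: 1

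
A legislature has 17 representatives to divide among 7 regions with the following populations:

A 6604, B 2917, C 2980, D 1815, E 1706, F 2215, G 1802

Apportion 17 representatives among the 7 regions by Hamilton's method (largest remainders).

Total 20039; standard divisor 20039/17 ≈ 1178.765.
Standard quotas: A 5.6025, B 2.4746, C 2.5281, D 1.5397, E 1.4473, F 1.8791, G 1.5287.
Lower quotas: A 5, B 2, C 2, D 1, E 1, F 1, G 1 (sum 13, leaving 4 seats).
Remainders in descending order: F 0.8791, A 0.6025, D 0.5397, G 0.5287, C 0.5281, B 0.4746, E 0.4473.
Largest remainders: F, A, D, G receive the extra seats.

A 6, B 2, C 2, D 2, E 1, F 2, G 2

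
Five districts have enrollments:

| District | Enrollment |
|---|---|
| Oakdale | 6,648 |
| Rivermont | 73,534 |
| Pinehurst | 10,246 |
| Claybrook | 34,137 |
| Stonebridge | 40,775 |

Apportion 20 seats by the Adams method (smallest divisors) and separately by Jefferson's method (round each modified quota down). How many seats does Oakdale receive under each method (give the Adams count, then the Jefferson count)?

1 and 0

Adams: Oakdale 1, Rivermont 8, Pinehurst 2, Claybrook 4, Stonebridge 5.
Jefferson: Oakdale 0, Rivermont 10, Pinehurst 1, Claybrook 4, Stonebridge 5.
Oakdale gets 1 under Adams and 0 under Jefferson.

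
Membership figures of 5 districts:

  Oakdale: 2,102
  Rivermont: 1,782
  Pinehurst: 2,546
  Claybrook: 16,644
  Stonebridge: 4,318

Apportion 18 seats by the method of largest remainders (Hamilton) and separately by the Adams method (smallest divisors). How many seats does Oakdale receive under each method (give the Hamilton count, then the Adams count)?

1 and 2

Hamilton: Oakdale 1, Rivermont 1, Pinehurst 2, Claybrook 11, Stonebridge 3.
Adams: Oakdale 2, Rivermont 1, Pinehurst 2, Claybrook 10, Stonebridge 3.
Oakdale gets 1 under Hamilton and 2 under Adams.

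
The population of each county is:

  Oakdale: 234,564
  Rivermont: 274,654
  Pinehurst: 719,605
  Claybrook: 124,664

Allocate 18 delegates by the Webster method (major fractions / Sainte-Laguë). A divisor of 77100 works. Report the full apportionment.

Oakdale=3; Rivermont=4; Pinehurst=9; Claybrook=2

With modified divisor 77100: modified quotas Oakdale 3.042, Rivermont 3.562, Pinehurst 9.333, Claybrook 1.617.
Rounding to the nearest integer: Oakdale 3, Rivermont 4, Pinehurst 9, Claybrook 2 (total 18).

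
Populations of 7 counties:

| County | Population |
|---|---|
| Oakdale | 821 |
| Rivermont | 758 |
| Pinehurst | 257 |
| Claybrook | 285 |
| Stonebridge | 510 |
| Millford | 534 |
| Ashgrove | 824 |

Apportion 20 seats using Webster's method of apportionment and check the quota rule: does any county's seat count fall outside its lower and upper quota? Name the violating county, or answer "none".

none

Standard quotas: Oakdale 4.116, Rivermont 3.800, Pinehurst 1.289, Claybrook 1.429, Stonebridge 2.557, Millford 2.677, Ashgrove 4.131.
Webster allocation: Oakdale 4, Rivermont 4, Pinehurst 1, Claybrook 1, Stonebridge 3, Millford 3, Ashgrove 4.
Every allocation lies between the lower and upper quota.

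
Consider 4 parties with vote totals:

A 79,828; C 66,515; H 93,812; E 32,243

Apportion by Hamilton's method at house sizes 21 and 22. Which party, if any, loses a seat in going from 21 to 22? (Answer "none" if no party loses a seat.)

none

At 21 seats: A 6, C 5, H 7, E 3.
At 22 seats: A 6, C 5, H 8, E 3.
No party's allocation decreased.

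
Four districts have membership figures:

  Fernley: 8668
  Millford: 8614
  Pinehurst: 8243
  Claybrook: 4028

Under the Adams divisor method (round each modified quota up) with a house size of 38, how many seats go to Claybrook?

5

Standard divisor 29553/38 ≈ 777.711; standard quotas: Fernley 11.146, Millford 11.076, Pinehurst 10.599, Claybrook 5.179.
Rounding up gives 12, 12, 11, 6 = 41 seats, so the divisor must be adjusted.
With modified divisor 810: modified quotas Fernley 10.701, Millford 10.635, Pinehurst 10.177, Claybrook 4.973.
Rounding up: Fernley 11, Millford 11, Pinehurst 11, Claybrook 5 (total 38).
Claybrook receives 5.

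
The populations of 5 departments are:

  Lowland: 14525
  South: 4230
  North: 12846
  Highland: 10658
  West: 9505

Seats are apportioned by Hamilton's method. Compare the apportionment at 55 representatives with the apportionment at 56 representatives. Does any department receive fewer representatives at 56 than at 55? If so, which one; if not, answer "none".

At 55 seats: Lowland 15, South 5, North 14, Highland 11, West 10.
At 56 seats: Lowland 16, South 5, North 14, Highland 11, West 10.
No department's allocation decreased.

none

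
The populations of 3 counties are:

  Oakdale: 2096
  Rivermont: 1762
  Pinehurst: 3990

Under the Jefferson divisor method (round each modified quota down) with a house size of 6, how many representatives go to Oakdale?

2

Standard divisor 7848/6 ≈ 1308; standard quotas: Oakdale 1.602, Rivermont 1.347, Pinehurst 3.050.
Rounding down gives 1, 1, 3 = 5 seats, so the divisor must be adjusted.
With modified divisor 1020: modified quotas Oakdale 2.055, Rivermont 1.727, Pinehurst 3.912.
Rounding down: Oakdale 2, Rivermont 1, Pinehurst 3 (total 6).
Oakdale receives 2.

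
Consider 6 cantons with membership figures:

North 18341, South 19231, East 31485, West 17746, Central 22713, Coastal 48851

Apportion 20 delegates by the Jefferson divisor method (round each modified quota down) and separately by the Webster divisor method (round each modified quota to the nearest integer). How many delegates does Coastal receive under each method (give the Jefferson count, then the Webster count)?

7 and 6

Jefferson: North 2, South 2, East 4, West 2, Central 3, Coastal 7.
Webster: North 2, South 3, East 4, West 2, Central 3, Coastal 6.
Coastal gets 7 under Jefferson and 6 under Webster.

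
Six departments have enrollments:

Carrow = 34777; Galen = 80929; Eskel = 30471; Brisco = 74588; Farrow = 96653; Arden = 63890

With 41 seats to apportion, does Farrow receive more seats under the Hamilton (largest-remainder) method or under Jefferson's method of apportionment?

Hamilton: Carrow 4, Galen 9, Eskel 3, Brisco 8, Farrow 10, Arden 7.
Jefferson: Carrow 3, Galen 9, Eskel 3, Brisco 8, Farrow 11, Arden 7.
Farrow gets 10 under Hamilton and 11 under Jefferson.

Jefferson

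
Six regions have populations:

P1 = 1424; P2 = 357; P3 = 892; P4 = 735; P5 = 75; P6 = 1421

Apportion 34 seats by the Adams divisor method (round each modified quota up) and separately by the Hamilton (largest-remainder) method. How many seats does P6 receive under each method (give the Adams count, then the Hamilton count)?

Adams: P1 10, P2 3, P3 6, P4 5, P5 1, P6 9.
Hamilton: P1 10, P2 2, P3 6, P4 5, P5 1, P6 10.
P6 gets 9 under Adams and 10 under Hamilton.

9 and 10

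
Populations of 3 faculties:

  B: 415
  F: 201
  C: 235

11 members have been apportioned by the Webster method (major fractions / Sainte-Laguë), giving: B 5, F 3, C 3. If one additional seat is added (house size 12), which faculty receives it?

B

Priority for the next seat is population ÷ (current seats + 0.5).
Priorities: B 75.455, F 57.429, C 67.143.
Highest priority: B.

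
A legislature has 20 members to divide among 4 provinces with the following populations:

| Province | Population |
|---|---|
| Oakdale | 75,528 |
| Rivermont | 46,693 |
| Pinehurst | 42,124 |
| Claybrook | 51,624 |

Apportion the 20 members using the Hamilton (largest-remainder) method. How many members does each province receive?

Total 215969; standard divisor 215969/20 ≈ 10798.45.
Standard quotas: Oakdale 6.9943, Rivermont 4.3240, Pinehurst 3.9009, Claybrook 4.7807.
Lower quotas: Oakdale 6, Rivermont 4, Pinehurst 3, Claybrook 4 (sum 17, leaving 3 seats).
Remainders in descending order: Oakdale 0.9943, Pinehurst 0.9009, Claybrook 0.7807, Rivermont 0.3240.
Largest remainders: Oakdale, Pinehurst, Claybrook receive the extra seats.

Oakdale 7, Rivermont 4, Pinehurst 4, Claybrook 5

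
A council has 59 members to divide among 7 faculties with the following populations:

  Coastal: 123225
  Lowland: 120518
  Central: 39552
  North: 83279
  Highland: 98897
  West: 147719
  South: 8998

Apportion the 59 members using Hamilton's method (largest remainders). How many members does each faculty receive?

Coastal=12, Lowland=11, Central=4, North=8, Highland=9, West=14, South=1

Standard divisor: 622188 ÷ 59 ≈ 10545.559.
Standard quotas: Coastal 11.6850, Lowland 11.4283, Central 3.7506, North 7.8971, Highland 9.3781, West 14.0077, South 0.8533.
Lower quotas: Coastal 11, Lowland 11, Central 3, North 7, Highland 9, West 14, South 0 (sum 55, leaving 4 seats).
Remainders in descending order: North 0.8971, South 0.8533, Central 0.7506, Coastal 0.6850, Lowland 0.4283, Highland 0.3781, West 0.0077.
Largest remainders: North, South, Central, Coastal receive the extra seats.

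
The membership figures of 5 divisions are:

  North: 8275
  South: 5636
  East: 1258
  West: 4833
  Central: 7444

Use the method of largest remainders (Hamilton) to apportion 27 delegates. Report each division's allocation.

North: 8; South: 6; East: 1; West: 5; Central: 7

The standard divisor is 27446/27 ≈ 1016.519.
Standard quotas: North 8.1405, South 5.5444, East 1.2376, West 4.7545, Central 7.3230.
Lower quotas: North 8, South 5, East 1, West 4, Central 7 (sum 25, leaving 2 seats).
Remainders in descending order: West 0.7545, South 0.5444, Central 0.3230, East 0.2376, North 0.1405.
Largest remainders: West, South receive the extra seats.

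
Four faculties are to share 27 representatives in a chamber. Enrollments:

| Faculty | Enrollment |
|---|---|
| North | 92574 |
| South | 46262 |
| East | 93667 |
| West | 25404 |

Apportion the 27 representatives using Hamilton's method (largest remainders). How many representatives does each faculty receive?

North=10; South=5; East=10; West=2

Standard divisor: 257907 ÷ 27 ≈ 9552.111.
Standard quotas: North 9.6915, South 4.8431, East 9.8059, West 2.6595.
Lower quotas: North 9, South 4, East 9, West 2 (sum 24, leaving 3 seats).
Remainders in descending order: South 0.8431, East 0.8059, North 0.6915, West 0.6595.
The surplus seats go to South, East, North.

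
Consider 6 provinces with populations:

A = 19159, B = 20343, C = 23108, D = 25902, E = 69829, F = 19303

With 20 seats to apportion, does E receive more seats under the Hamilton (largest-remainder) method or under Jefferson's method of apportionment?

Jefferson

Hamilton: A 2, B 2, C 3, D 3, E 8, F 2.
Jefferson: A 2, B 2, C 2, D 3, E 9, F 2.
E gets 8 under Hamilton and 9 under Jefferson.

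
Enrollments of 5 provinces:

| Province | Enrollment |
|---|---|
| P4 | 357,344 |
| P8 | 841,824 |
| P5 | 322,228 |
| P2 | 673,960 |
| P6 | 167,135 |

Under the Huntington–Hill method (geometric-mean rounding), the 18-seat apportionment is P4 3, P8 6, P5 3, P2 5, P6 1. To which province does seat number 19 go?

P8

Priority for the next seat is population ÷ (√(s·(s+1))).
Priorities: P4 103156.327, P8 129896.263, P5 93019.211, P2 123047.698, P6 118182.292.
Highest priority: P8.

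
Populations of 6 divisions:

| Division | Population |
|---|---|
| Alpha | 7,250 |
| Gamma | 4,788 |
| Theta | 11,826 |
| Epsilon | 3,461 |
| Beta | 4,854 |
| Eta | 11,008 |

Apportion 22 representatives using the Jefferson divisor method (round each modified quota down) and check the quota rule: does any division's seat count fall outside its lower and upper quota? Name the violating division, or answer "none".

Standard quotas: Alpha 3.693, Gamma 2.439, Theta 6.024, Epsilon 1.763, Beta 2.473, Eta 5.608.
Jefferson allocation: Alpha 4, Gamma 2, Theta 6, Epsilon 2, Beta 2, Eta 6.
Every allocation lies between the lower and upper quota.

none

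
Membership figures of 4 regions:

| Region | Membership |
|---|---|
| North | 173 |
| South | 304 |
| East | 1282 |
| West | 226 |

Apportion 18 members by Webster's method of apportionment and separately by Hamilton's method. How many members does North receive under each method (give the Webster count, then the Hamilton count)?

2 and 1

Webster: North 2, South 3, East 11, West 2.
Hamilton: North 1, South 3, East 12, West 2.
North gets 2 under Webster and 1 under Hamilton.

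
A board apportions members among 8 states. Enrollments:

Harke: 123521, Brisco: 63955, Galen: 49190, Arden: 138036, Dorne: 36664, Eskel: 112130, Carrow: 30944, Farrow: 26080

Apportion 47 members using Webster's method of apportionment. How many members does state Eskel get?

9

Standard divisor 580520/47 ≈ 12351.489; standard quotas: Harke 10.000, Brisco 5.178, Galen 3.983, Arden 11.176, Dorne 2.968, Eskel 9.078, Carrow 2.505, Farrow 2.111.
Rounding to the nearest integer gives Harke 10, Brisco 5, Galen 4, Arden 11, Dorne 3, Eskel 9, Carrow 3, Farrow 2 — total 47, matching the house size, so no adjustment is needed.
Eskel receives 9.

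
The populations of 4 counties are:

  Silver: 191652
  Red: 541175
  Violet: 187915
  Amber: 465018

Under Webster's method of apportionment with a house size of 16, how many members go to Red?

Standard divisor 1385760/16 ≈ 86610; standard quotas: Silver 2.213, Red 6.248, Violet 2.170, Amber 5.369.
Rounding to the nearest integer gives 2, 6, 2, 5 = 15 seats, so the divisor must be adjusted.
With modified divisor 83900: modified quotas Silver 2.284, Red 6.450, Violet 2.240, Amber 5.543.
Rounding to the nearest integer: Silver 2, Red 6, Violet 2, Amber 6 (total 16).
Red receives 6.

6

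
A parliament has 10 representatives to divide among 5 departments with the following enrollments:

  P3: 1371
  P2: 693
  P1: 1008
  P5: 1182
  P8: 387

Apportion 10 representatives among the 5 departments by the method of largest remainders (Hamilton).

The standard divisor is 4641/10 ≈ 464.1.
Standard quotas: P3 2.954, P2 1.493, P1 2.172, P5 2.547, P8 0.834.
Lower quotas: P3 2, P2 1, P1 2, P5 2, P8 0 (sum 7, leaving 3 seats).
Remainders in descending order: P3 0.954, P8 0.834, P5 0.547, P2 0.493, P1 0.172.
Largest remainders: P3, P8, P5 receive the extra seats.

P3 3, P2 1, P1 2, P5 3, P8 1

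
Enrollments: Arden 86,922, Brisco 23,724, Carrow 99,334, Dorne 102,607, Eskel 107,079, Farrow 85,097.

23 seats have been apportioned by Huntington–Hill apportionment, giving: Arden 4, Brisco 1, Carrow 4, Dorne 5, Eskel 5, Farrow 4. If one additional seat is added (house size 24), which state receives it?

Carrow

Priority for the next seat is population ÷ (√(s·(s+1))).
Priorities: Arden 19436.350, Brisco 16775.401, Carrow 22211.758, Dorne 18733.389, Eskel 19549.861, Farrow 19028.268.
Highest priority: Carrow.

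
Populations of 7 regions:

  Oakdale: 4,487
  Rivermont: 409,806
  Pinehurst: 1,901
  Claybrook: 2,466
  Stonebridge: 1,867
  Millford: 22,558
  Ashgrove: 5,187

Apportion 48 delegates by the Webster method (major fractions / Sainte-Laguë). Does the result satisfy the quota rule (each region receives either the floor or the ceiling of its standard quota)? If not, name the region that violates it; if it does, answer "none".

Standard quotas: Oakdale 0.480, Rivermont 43.881, Pinehurst 0.204, Claybrook 0.264, Stonebridge 0.200, Millford 2.415, Ashgrove 0.555.
Webster allocation: Oakdale 0, Rivermont 45, Pinehurst 0, Claybrook 0, Stonebridge 0, Millford 2, Ashgrove 1.
Rivermont has quota 43.881 (lower 43, upper 44) but receives 45 — outside the quota interval.

Rivermont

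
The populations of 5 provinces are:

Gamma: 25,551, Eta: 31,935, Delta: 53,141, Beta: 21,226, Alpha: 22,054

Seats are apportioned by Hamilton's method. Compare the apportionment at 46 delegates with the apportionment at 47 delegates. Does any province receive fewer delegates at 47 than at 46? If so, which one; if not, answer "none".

none

At 46 seats: Gamma 8, Eta 9, Delta 16, Beta 6, Alpha 7.
At 47 seats: Gamma 8, Eta 10, Delta 16, Beta 6, Alpha 7.
No province's allocation decreased.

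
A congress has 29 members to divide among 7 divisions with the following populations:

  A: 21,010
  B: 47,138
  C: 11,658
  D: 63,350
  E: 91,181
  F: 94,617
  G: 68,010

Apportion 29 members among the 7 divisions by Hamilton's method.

A 1; B 3; C 1; D 5; E 7; F 7; G 5

The standard divisor is 396964/29 ≈ 13688.414.
Standard quotas: A 1.5349, B 3.4436, C 0.8517, D 4.6280, E 6.6612, F 6.9122, G 4.9684.
Lower quotas: A 1, B 3, C 0, D 4, E 6, F 6, G 4 (sum 24, leaving 5 seats).
Remainders in descending order: G 0.9684, F 0.9122, C 0.8517, E 0.6612, D 0.6280, A 0.5349, B 0.4436.
The surplus seats go to G, F, C, E, D.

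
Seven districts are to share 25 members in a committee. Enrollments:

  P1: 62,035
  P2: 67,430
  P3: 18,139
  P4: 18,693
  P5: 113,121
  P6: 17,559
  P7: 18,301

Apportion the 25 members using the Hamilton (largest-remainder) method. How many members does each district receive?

The standard divisor is 315278/25 ≈ 12611.12.
Standard quotas: P1 4.9191, P2 5.3469, P3 1.4383, P4 1.4823, P5 8.9699, P6 1.3923, P7 1.4512.
Lower quotas: P1 4, P2 5, P3 1, P4 1, P5 8, P6 1, P7 1 (sum 21, leaving 4 seats).
Remainders in descending order: P5 0.9699, P1 0.9191, P4 0.4823, P7 0.4512, P3 0.4383, P6 0.3923, P2 0.3469.
The surplus seats go to P5, P1, P4, P7.

P1: 5, P2: 5, P3: 1, P4: 2, P5: 9, P6: 1, P7: 2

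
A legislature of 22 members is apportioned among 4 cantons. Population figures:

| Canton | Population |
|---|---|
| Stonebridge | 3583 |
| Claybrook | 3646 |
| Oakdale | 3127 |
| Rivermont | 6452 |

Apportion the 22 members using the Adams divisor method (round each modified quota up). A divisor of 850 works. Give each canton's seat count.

Stonebridge 5, Claybrook 5, Oakdale 4, Rivermont 8

With modified divisor 850: modified quotas Stonebridge 4.215, Claybrook 4.289, Oakdale 3.679, Rivermont 7.591.
Rounding up: Stonebridge 5, Claybrook 5, Oakdale 4, Rivermont 8 (total 22).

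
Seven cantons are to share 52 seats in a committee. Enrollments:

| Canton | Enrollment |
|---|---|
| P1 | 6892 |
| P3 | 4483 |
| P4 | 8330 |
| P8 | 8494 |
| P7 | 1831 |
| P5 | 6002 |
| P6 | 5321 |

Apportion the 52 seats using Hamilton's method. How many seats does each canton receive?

Total 41353; standard divisor 41353/52 ≈ 795.25.
Standard quotas: P1 8.6665, P3 5.6372, P4 10.4747, P8 10.6809, P7 2.3024, P5 7.5473, P6 6.6910.
Lower quotas: P1 8, P3 5, P4 10, P8 10, P7 2, P5 7, P6 6 (sum 48, leaving 4 seats).
Remainders in descending order: P6 0.6910, P8 0.6809, P1 0.6665, P3 0.6372, P5 0.5473, P4 0.4747, P7 0.3024.
The surplus seats go to P6, P8, P1, P3.

P1 9, P3 6, P4 10, P8 11, P7 2, P5 7, P6 7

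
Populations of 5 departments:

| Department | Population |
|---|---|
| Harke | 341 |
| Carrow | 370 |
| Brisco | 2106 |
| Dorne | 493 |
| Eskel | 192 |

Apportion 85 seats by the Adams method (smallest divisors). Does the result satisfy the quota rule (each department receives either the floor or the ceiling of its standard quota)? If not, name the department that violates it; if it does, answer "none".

Standard quotas: Harke 8.277, Carrow 8.981, Brisco 51.117, Dorne 11.966, Eskel 4.660.
Adams allocation: Harke 9, Carrow 9, Brisco 50, Dorne 12, Eskel 5.
Brisco has quota 51.117 (lower 51, upper 52) but receives 50 — outside the quota interval.

Brisco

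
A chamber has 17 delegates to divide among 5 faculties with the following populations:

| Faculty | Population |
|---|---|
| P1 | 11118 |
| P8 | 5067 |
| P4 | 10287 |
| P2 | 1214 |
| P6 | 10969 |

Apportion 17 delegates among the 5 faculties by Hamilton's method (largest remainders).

Total 38655; standard divisor 38655/17 ≈ 2273.824.
Standard quotas: P1 4.8896, P8 2.2284, P4 4.5241, P2 0.5339, P6 4.8240.
Lower quotas: P1 4, P8 2, P4 4, P2 0, P6 4 (sum 14, leaving 3 seats).
Remainders in descending order: P1 0.8896, P6 0.8240, P2 0.5339, P4 0.5241, P8 0.2284.
The surplus seats go to P1, P6, P2.

P1 5, P8 2, P4 4, P2 1, P6 5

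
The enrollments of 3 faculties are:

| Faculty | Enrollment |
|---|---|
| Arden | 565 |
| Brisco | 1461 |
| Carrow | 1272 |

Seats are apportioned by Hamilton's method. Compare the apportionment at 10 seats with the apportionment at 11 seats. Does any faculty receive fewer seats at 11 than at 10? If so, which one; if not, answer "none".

none

At 10 seats: Arden 2, Brisco 4, Carrow 4.
At 11 seats: Arden 2, Brisco 5, Carrow 4.
No faculty's allocation decreased.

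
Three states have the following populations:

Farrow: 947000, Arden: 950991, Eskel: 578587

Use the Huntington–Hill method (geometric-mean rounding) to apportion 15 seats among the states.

Farrow 6; Arden 6; Eskel 3

With divisor 169961: modified quotas Farrow 5.572, Arden 5.595, Eskel 3.404.
Geometric-mean thresholds: Farrow √(5·6)=5.477, Arden √(5·6)=5.477, Eskel √(3·4)=3.464.
Each quota rounded against its threshold gives Farrow 6, Arden 6, Eskel 3 (total 15).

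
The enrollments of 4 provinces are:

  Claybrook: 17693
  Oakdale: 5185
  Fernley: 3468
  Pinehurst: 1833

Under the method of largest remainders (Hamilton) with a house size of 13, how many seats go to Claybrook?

8

Total 28179; standard divisor 28179/13 ≈ 2167.615.
Standard quotas: Claybrook 8.1624, Oakdale 2.3920, Fernley 1.5999, Pinehurst 0.8456.
Lower quotas: Claybrook 8, Oakdale 2, Fernley 1, Pinehurst 0 (sum 11, leaving 2 seats).
Remainders in descending order: Pinehurst 0.8456, Fernley 0.5999, Oakdale 0.3920, Claybrook 0.1624.
The surplus seats go to Pinehurst, Fernley.
Claybrook receives 8.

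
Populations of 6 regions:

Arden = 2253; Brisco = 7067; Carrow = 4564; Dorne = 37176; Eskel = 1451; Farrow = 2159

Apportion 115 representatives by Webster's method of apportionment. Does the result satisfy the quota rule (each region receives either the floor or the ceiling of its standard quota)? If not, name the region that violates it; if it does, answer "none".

Dorne

Standard quotas: Arden 4.739, Brisco 14.866, Carrow 9.601, Dorne 78.201, Eskel 3.052, Farrow 4.542.
Webster allocation: Arden 5, Brisco 15, Carrow 10, Dorne 77, Eskel 3, Farrow 5.
Dorne has quota 78.201 (lower 78, upper 79) but receives 77 — outside the quota interval.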